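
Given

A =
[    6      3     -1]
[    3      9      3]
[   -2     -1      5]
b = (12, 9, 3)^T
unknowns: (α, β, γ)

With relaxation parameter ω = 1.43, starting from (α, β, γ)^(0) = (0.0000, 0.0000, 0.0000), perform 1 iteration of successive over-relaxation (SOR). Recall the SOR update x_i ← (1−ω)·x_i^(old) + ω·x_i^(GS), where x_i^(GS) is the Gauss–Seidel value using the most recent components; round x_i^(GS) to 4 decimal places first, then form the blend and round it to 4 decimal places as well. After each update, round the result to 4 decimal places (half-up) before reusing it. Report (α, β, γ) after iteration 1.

Iteration 1:
  α: GS value = (12 - (3)·0.0000 - (-1)·0.0000) / (6) = 2.0000;  α ← (1−ω)·0.0000 + ω·2.0000 = 2.8600
  β: GS value = (9 - (3)·2.8600 - (3)·0.0000) / (9) = 0.0467;  β ← (1−ω)·0.0000 + ω·0.0467 = 0.0668
  γ: GS value = (3 - (-2)·2.8600 - (-1)·0.0668) / (5) = 1.7574;  γ ← (1−ω)·0.0000 + ω·1.7574 = 2.5131

(2.8600, 0.0668, 2.5131)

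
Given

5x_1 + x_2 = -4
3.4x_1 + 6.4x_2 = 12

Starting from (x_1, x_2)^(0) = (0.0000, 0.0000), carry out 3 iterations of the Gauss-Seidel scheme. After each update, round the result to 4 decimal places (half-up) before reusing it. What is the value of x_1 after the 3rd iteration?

-1.3089

Iteration 1:
  x_1 = (-4 - (1)·0.0000) / (5) = -0.8000
  x_2 = (12 - (3.4)·-0.8000) / (6.4) = 2.3000
Iteration 2:
  x_1 = (-4 - (1)·2.3000) / (5) = -1.2600
  x_2 = (12 - (3.4)·-1.2600) / (6.4) = 2.5444
Iteration 3:
  x_1 = (-4 - (1)·2.5444) / (5) = -1.3089
  x_2 = (12 - (3.4)·-1.3089) / (6.4) = 2.5704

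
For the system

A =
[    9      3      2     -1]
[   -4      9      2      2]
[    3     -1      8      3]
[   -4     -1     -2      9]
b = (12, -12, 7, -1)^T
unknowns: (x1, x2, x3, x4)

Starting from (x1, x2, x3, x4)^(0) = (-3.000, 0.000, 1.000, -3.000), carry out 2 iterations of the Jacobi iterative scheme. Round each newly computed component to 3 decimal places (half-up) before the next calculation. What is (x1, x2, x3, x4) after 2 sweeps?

Iteration 1:
  x1 = (12 - (3)·0.000 - (2)·1.000 - (-1)·-3.000) / (9) = 0.778
  x2 = (-12 - (-4)·-3.000 - (2)·1.000 - (2)·-3.000) / (9) = -2.222
  x3 = (7 - (3)·-3.000 - (-1)·0.000 - (3)·-3.000) / (8) = 3.125
  x4 = (-1 - (-4)·-3.000 - (-1)·0.000 - (-2)·1.000) / (9) = -1.222
Iteration 2:
  x1 = (12 - (3)·-2.222 - (2)·3.125 - (-1)·-1.222) / (9) = 1.244
  x2 = (-12 - (-4)·0.778 - (2)·3.125 - (2)·-1.222) / (9) = -1.410
  x3 = (7 - (3)·0.778 - (-1)·-2.222 - (3)·-1.222) / (8) = 0.764
  x4 = (-1 - (-4)·0.778 - (-1)·-2.222 - (-2)·3.125) / (9) = 0.682

(1.244, -1.410, 0.764, 0.682)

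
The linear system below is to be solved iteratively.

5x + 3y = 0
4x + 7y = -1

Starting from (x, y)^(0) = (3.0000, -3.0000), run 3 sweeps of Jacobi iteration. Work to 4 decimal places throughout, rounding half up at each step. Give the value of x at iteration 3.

Iteration 1:
  x = (0 - (3)·-3.0000) / (5) = 1.8000
  y = (-1 - (4)·3.0000) / (7) = -1.8571
Iteration 2:
  x = (0 - (3)·-1.8571) / (5) = 1.1143
  y = (-1 - (4)·1.8000) / (7) = -1.1714
Iteration 3:
  x = (0 - (3)·-1.1714) / (5) = 0.7028
  y = (-1 - (4)·1.1143) / (7) = -0.7796

0.7028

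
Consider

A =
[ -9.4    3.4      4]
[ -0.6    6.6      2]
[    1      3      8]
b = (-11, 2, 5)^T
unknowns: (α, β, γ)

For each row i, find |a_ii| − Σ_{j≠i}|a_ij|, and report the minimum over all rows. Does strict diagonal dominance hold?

2

row 1: |-9.4| − (3.4+4) = 2
row 2: |6.6| − (0.6+2) = 4
row 3: |8| − (1+3) = 4
minimum over rows = 2 → strictly diagonally dominant (convergence guaranteed)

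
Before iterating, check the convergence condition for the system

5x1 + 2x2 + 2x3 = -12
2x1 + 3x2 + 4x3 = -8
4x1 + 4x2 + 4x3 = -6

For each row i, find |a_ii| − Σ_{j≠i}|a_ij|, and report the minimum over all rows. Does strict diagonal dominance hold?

-4

row 1: |5| − (2+2) = 1
row 2: |3| − (2+4) = -3
row 3: |4| − (4+4) = -4
minimum over rows = -4 → not strictly diagonally dominant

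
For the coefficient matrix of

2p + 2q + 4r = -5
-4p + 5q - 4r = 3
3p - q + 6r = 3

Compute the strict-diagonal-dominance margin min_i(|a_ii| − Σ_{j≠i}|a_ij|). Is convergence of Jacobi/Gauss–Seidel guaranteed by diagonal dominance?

-4

row 1: |2| − (2+4) = -4
row 2: |5| − (4+4) = -3
row 3: |6| − (3+1) = 2
minimum over rows = -4 → not strictly diagonally dominant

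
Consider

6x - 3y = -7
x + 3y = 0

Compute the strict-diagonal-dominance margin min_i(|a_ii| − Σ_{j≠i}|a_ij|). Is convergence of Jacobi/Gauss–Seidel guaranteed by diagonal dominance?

row 1: |6| − (3) = 3
row 2: |3| − (1) = 2
minimum over rows = 2 → strictly diagonally dominant (convergence guaranteed)

2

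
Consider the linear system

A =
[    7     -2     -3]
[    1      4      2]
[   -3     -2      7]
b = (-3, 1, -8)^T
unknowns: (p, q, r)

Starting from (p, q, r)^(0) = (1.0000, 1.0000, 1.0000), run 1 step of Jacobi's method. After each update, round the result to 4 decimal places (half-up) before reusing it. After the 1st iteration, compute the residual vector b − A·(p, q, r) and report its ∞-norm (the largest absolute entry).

Iteration 1:
  p = (-3 - (-2)·1.0000 - (-3)·1.0000) / (7) = 0.2857
  q = (1 - (1)·1.0000 - (2)·1.0000) / (4) = -0.5000
  r = (-8 - (-3)·1.0000 - (-2)·1.0000) / (7) = -0.4286
Residual b − A·x = (-7.2857, 3.5715, -5.1427); ∞-norm = 7.2857

7.2857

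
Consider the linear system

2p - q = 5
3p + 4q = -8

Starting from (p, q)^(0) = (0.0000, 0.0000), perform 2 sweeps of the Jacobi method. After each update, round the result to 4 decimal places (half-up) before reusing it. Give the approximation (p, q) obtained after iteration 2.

Iteration 1:
  p = (5 - (-1)·0.0000) / (2) = 2.5000
  q = (-8 - (3)·0.0000) / (4) = -2.0000
Iteration 2:
  p = (5 - (-1)·-2.0000) / (2) = 1.5000
  q = (-8 - (3)·2.5000) / (4) = -3.8750

(1.5000, -3.8750)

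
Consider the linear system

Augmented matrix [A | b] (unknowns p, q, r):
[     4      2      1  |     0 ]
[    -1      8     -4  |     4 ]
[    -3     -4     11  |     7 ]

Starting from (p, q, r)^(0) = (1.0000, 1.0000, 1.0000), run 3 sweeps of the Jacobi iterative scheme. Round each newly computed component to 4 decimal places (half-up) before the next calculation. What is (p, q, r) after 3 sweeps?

Iteration 1:
  p = (0 - (2)·1.0000 - (1)·1.0000) / (4) = -0.7500
  q = (4 - (-1)·1.0000 - (-4)·1.0000) / (8) = 1.1250
  r = (7 - (-3)·1.0000 - (-4)·1.0000) / (11) = 1.2727
Iteration 2:
  p = (0 - (2)·1.1250 - (1)·1.2727) / (4) = -0.8807
  q = (4 - (-1)·-0.7500 - (-4)·1.2727) / (8) = 1.0426
  r = (7 - (-3)·-0.7500 - (-4)·1.1250) / (11) = 0.8409
Iteration 3:
  p = (0 - (2)·1.0426 - (1)·0.8409) / (4) = -0.7315
  q = (4 - (-1)·-0.8807 - (-4)·0.8409) / (8) = 0.8104
  r = (7 - (-3)·-0.8807 - (-4)·1.0426) / (11) = 0.7753

(-0.7315, 0.8104, 0.7753)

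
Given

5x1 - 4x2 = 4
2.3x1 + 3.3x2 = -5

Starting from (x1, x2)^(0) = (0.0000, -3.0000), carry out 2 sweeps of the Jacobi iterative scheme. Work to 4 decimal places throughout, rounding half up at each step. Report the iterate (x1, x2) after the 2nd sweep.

(-0.4122, -0.4000)

Iteration 1:
  x1 = (4 - (-4)·-3.0000) / (5) = -1.6000
  x2 = (-5 - (2.3)·0.0000) / (3.3) = -1.5152
Iteration 2:
  x1 = (4 - (-4)·-1.5152) / (5) = -0.4122
  x2 = (-5 - (2.3)·-1.6000) / (3.3) = -0.4000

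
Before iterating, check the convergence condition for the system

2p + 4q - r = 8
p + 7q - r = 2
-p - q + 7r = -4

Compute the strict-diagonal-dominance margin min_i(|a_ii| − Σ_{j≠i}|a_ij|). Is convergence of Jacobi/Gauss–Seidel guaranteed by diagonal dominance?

row 1: |2| − (4+1) = -3
row 2: |7| − (1+1) = 5
row 3: |7| − (1+1) = 5
minimum over rows = -3 → not strictly diagonally dominant

-3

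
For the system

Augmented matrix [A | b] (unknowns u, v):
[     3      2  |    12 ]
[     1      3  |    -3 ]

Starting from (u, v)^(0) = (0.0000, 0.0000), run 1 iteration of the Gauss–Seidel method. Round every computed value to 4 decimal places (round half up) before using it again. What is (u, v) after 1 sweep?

(4.0000, -2.3333)

Iteration 1:
  u = (12 - (2)·0.0000) / (3) = 4.0000
  v = (-3 - (1)·4.0000) / (3) = -2.3333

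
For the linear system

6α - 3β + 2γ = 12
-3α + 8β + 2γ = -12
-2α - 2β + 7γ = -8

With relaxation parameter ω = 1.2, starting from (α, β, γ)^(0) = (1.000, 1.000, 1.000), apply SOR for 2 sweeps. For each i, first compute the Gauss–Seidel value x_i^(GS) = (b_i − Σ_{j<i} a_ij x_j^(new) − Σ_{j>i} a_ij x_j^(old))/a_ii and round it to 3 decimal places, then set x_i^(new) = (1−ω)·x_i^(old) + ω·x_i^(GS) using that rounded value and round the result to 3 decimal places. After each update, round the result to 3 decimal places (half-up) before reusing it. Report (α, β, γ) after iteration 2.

(1.655, -0.462, -0.729)

Iteration 1:
  α: GS value = (12 - (-3)·1.000 - (2)·1.000) / (6) = 2.167;  α ← (1−ω)·1.000 + ω·2.167 = 2.400
  β: GS value = (-12 - (-3)·2.400 - (2)·1.000) / (8) = -0.850;  β ← (1−ω)·1.000 + ω·-0.850 = -1.220
  γ: GS value = (-8 - (-2)·2.400 - (-2)·-1.220) / (7) = -0.806;  γ ← (1−ω)·1.000 + ω·-0.806 = -1.167
Iteration 2:
  α: GS value = (12 - (-3)·-1.220 - (2)·-1.167) / (6) = 1.779;  α ← (1−ω)·2.400 + ω·1.779 = 1.655
  β: GS value = (-12 - (-3)·1.655 - (2)·-1.167) / (8) = -0.588;  β ← (1−ω)·-1.220 + ω·-0.588 = -0.462
  γ: GS value = (-8 - (-2)·1.655 - (-2)·-0.462) / (7) = -0.802;  γ ← (1−ω)·-1.167 + ω·-0.802 = -0.729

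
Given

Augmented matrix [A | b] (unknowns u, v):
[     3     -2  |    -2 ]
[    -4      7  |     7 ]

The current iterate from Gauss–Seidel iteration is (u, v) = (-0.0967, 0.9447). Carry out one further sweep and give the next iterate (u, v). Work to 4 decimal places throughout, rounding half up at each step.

One sweep:
  u = (-2 - (-2)·0.9447) / (3) = -0.0369
  v = (7 - (-4)·-0.0369) / (7) = 0.9789

(-0.0369, 0.9789)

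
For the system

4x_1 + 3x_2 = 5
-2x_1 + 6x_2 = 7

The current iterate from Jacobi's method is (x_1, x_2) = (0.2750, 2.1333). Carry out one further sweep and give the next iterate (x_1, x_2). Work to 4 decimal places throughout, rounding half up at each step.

One sweep:
  x_1 = (5 - (3)·2.1333) / (4) = -0.3500
  x_2 = (7 - (-2)·0.2750) / (6) = 1.2583

(-0.3500, 1.2583)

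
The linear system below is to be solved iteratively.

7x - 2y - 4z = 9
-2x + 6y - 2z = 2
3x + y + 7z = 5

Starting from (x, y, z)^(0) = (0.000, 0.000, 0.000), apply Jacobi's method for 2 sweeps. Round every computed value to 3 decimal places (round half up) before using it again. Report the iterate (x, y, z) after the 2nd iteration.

Iteration 1:
  x = (9 - (-2)·0.000 - (-4)·0.000) / (7) = 1.286
  y = (2 - (-2)·0.000 - (-2)·0.000) / (6) = 0.333
  z = (5 - (3)·0.000 - (1)·0.000) / (7) = 0.714
Iteration 2:
  x = (9 - (-2)·0.333 - (-4)·0.714) / (7) = 1.789
  y = (2 - (-2)·1.286 - (-2)·0.714) / (6) = 1.000
  z = (5 - (3)·1.286 - (1)·0.333) / (7) = 0.116

(1.789, 1.000, 0.116)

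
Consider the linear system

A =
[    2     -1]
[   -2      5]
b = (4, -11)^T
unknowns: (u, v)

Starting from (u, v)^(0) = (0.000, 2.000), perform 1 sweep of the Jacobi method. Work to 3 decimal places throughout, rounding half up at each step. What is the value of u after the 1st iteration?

3.000

Iteration 1:
  u = (4 - (-1)·2.000) / (2) = 3.000
  v = (-11 - (-2)·0.000) / (5) = -2.200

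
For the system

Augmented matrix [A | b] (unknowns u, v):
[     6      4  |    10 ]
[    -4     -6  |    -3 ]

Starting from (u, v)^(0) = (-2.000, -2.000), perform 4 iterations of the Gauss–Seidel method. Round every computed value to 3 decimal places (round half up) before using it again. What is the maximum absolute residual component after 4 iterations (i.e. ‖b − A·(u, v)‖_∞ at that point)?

0.178

Iteration 1:
  u = (10 - (4)·-2.000) / (6) = 3.000
  v = (-3 - (-4)·3.000) / (-6) = -1.500
Iteration 2:
  u = (10 - (4)·-1.500) / (6) = 2.667
  v = (-3 - (-4)·2.667) / (-6) = -1.278
Iteration 3:
  u = (10 - (4)·-1.278) / (6) = 2.519
  v = (-3 - (-4)·2.519) / (-6) = -1.179
Iteration 4:
  u = (10 - (4)·-1.179) / (6) = 2.453
  v = (-3 - (-4)·2.453) / (-6) = -1.135
Residual b − A·x = (-0.178, 0.002); ∞-norm = 0.178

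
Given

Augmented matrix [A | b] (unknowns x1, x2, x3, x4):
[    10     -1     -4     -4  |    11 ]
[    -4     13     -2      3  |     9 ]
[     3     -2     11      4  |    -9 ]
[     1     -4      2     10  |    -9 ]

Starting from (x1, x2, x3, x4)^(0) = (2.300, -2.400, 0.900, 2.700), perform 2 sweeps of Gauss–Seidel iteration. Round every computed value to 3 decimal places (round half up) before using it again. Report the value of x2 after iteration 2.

Iteration 1:
  x1 = (11 - (-1)·-2.400 - (-4)·0.900 - (-4)·2.700) / (10) = 2.300
  x2 = (9 - (-4)·2.300 - (-2)·0.900 - (3)·2.700) / (13) = 0.915
  x3 = (-9 - (3)·2.300 - (-2)·0.915 - (4)·2.700) / (11) = -2.261
  x4 = (-9 - (1)·2.300 - (-4)·0.915 - (2)·-2.261) / (10) = -0.312
Iteration 2:
  x1 = (11 - (-1)·0.915 - (-4)·-2.261 - (-4)·-0.312) / (10) = 0.162
  x2 = (9 - (-4)·0.162 - (-2)·-2.261 - (3)·-0.312) / (13) = 0.466
  x3 = (-9 - (3)·0.162 - (-2)·0.466 - (4)·-0.312) / (11) = -0.664
  x4 = (-9 - (1)·0.162 - (-4)·0.466 - (2)·-0.664) / (10) = -0.597

0.466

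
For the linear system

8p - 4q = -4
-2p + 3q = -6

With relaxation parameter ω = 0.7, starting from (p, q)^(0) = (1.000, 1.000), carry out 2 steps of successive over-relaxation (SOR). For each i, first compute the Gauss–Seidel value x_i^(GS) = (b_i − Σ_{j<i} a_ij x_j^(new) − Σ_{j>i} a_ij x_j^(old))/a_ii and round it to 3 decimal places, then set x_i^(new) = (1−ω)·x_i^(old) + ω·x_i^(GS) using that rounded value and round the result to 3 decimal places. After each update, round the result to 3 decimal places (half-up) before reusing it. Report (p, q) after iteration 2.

(-0.596, -1.966)

Iteration 1:
  p: GS value = (-4 - (-4)·1.000) / (8) = 0.000;  p ← (1−ω)·1.000 + ω·0.000 = 0.300
  q: GS value = (-6 - (-2)·0.300) / (3) = -1.800;  q ← (1−ω)·1.000 + ω·-1.800 = -0.960
Iteration 2:
  p: GS value = (-4 - (-4)·-0.960) / (8) = -0.980;  p ← (1−ω)·0.300 + ω·-0.980 = -0.596
  q: GS value = (-6 - (-2)·-0.596) / (3) = -2.397;  q ← (1−ω)·-0.960 + ω·-2.397 = -1.966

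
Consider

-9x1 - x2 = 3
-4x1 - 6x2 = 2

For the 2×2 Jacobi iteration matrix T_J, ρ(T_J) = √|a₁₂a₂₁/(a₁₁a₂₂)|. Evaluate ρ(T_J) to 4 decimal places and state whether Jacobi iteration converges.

0.2722

a₁₂a₂₁/(a₁₁a₂₂) = (-1)·(-4) / ((-9)·(-6)) = 0.074074
ρ = √|0.074074| = √0.074074 = 0.2722
ρ < 1, so Jacobi converges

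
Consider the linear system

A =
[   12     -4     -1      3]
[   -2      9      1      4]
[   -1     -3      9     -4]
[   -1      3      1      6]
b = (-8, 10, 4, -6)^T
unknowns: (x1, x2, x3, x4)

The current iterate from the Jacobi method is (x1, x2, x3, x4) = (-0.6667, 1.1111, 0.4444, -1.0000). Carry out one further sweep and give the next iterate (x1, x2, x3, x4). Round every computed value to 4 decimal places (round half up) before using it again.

(-0.0093, 1.3580, 0.2963, -1.7407)

One sweep:
  x1 = (-8 - (-4)·1.1111 - (-1)·0.4444 - (3)·-1.0000) / (12) = -0.0093
  x2 = (10 - (-2)·-0.6667 - (1)·0.4444 - (4)·-1.0000) / (9) = 1.3580
  x3 = (4 - (-1)·-0.6667 - (-3)·1.1111 - (-4)·-1.0000) / (9) = 0.2963
  x4 = (-6 - (-1)·-0.6667 - (3)·1.1111 - (1)·0.4444) / (6) = -1.7407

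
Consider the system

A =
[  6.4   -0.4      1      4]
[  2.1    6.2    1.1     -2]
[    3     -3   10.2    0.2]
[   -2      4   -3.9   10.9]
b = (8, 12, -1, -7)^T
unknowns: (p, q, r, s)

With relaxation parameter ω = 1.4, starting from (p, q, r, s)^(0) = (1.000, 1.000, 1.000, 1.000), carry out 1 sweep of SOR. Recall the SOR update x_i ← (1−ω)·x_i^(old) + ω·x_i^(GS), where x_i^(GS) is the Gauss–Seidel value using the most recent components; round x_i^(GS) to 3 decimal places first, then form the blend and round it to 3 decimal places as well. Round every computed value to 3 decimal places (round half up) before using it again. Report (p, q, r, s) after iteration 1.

(0.343, 2.350, 0.262, -2.287)

Iteration 1:
  p: GS value = (8 - (-0.4)·1.000 - (1)·1.000 - (4)·1.000) / (6.4) = 0.531;  p ← (1−ω)·1.000 + ω·0.531 = 0.343
  q: GS value = (12 - (2.1)·0.343 - (1.1)·1.000 - (-2)·1.000) / (6.2) = 1.964;  q ← (1−ω)·1.000 + ω·1.964 = 2.350
  r: GS value = (-1 - (3)·0.343 - (-3)·2.350 - (0.2)·1.000) / (10.2) = 0.473;  r ← (1−ω)·1.000 + ω·0.473 = 0.262
  s: GS value = (-7 - (-2)·0.343 - (4)·2.350 - (-3.9)·0.262) / (10.9) = -1.348;  s ← (1−ω)·1.000 + ω·-1.348 = -2.287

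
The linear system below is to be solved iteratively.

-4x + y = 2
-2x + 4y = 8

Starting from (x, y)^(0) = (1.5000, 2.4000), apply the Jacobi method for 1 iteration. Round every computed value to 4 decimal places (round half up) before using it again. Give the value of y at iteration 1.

2.7500

Iteration 1:
  x = (2 - (1)·2.4000) / (-4) = 0.1000
  y = (8 - (-2)·1.5000) / (4) = 2.7500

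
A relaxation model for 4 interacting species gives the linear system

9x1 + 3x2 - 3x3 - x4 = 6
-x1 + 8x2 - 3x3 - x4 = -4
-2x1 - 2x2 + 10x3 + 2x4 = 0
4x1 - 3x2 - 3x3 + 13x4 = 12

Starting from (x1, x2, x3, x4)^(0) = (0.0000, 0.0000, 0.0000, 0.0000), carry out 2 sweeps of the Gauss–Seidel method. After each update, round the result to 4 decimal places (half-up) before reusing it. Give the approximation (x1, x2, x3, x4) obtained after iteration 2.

(0.8926, -0.2905, -0.0062, 0.5800)

Iteration 1:
  x1 = (6 - (3)·0.0000 - (-3)·0.0000 - (-1)·0.0000) / (9) = 0.6667
  x2 = (-4 - (-1)·0.6667 - (-3)·0.0000 - (-1)·0.0000) / (8) = -0.4167
  x3 = (0 - (-2)·0.6667 - (-2)·-0.4167 - (2)·0.0000) / (10) = 0.0500
  x4 = (12 - (4)·0.6667 - (-3)·-0.4167 - (-3)·0.0500) / (13) = 0.6333
Iteration 2:
  x1 = (6 - (3)·-0.4167 - (-3)·0.0500 - (-1)·0.6333) / (9) = 0.8926
  x2 = (-4 - (-1)·0.8926 - (-3)·0.0500 - (-1)·0.6333) / (8) = -0.2905
  x3 = (0 - (-2)·0.8926 - (-2)·-0.2905 - (2)·0.6333) / (10) = -0.0062
  x4 = (12 - (4)·0.8926 - (-3)·-0.2905 - (-3)·-0.0062) / (13) = 0.5800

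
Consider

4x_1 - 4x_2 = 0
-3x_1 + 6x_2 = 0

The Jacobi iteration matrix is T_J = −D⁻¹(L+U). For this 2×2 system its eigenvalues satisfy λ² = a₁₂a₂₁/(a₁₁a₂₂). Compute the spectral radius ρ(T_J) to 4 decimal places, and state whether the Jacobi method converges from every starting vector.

0.7071

a₁₂a₂₁/(a₁₁a₂₂) = (-4)·(-3) / ((4)·(6)) = 0.500000
ρ = √|0.500000| = √0.500000 = 0.7071
ρ < 1, so Jacobi converges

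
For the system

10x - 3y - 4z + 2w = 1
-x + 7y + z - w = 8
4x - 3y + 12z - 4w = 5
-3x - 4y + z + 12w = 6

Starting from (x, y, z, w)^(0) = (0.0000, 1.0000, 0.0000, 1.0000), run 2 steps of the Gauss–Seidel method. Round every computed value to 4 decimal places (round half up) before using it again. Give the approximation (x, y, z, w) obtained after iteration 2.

Iteration 1:
  x = (1 - (-3)·1.0000 - (-4)·0.0000 - (2)·1.0000) / (10) = 0.2000
  y = (8 - (-1)·0.2000 - (1)·0.0000 - (-1)·1.0000) / (7) = 1.3143
  z = (5 - (4)·0.2000 - (-3)·1.3143 - (-4)·1.0000) / (12) = 1.0119
  w = (6 - (-3)·0.2000 - (-4)·1.3143 - (1)·1.0119) / (12) = 0.9038
Iteration 2:
  x = (1 - (-3)·1.3143 - (-4)·1.0119 - (2)·0.9038) / (10) = 0.7183
  y = (8 - (-1)·0.7183 - (1)·1.0119 - (-1)·0.9038) / (7) = 1.2300
  z = (5 - (4)·0.7183 - (-3)·1.2300 - (-4)·0.9038) / (12) = 0.7860
  w = (6 - (-3)·0.7183 - (-4)·1.2300 - (1)·0.7860) / (12) = 1.0241

(0.7183, 1.2300, 0.7860, 1.0241)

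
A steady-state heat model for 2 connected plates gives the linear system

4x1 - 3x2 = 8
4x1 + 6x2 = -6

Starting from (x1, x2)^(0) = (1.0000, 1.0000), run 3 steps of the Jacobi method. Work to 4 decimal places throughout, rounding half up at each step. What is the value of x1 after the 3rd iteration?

Iteration 1:
  x1 = (8 - (-3)·1.0000) / (4) = 2.7500
  x2 = (-6 - (4)·1.0000) / (6) = -1.6667
Iteration 2:
  x1 = (8 - (-3)·-1.6667) / (4) = 0.7500
  x2 = (-6 - (4)·2.7500) / (6) = -2.8333
Iteration 3:
  x1 = (8 - (-3)·-2.8333) / (4) = -0.1250
  x2 = (-6 - (4)·0.7500) / (6) = -1.5000

-0.1250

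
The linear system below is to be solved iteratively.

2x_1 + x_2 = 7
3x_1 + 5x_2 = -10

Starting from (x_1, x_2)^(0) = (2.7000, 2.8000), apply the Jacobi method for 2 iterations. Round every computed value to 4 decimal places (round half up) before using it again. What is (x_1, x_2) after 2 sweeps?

(5.3100, -3.2600)

Iteration 1:
  x_1 = (7 - (1)·2.8000) / (2) = 2.1000
  x_2 = (-10 - (3)·2.7000) / (5) = -3.6200
Iteration 2:
  x_1 = (7 - (1)·-3.6200) / (2) = 5.3100
  x_2 = (-10 - (3)·2.1000) / (5) = -3.2600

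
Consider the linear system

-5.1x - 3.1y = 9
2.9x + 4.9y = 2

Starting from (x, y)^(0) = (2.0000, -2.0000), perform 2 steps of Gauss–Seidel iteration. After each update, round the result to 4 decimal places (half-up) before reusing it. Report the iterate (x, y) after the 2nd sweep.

Iteration 1:
  x = (9 - (-3.1)·-2.0000) / (-5.1) = -0.5490
  y = (2 - (2.9)·-0.5490) / (4.9) = 0.7331
Iteration 2:
  x = (9 - (-3.1)·0.7331) / (-5.1) = -2.2103
  y = (2 - (2.9)·-2.2103) / (4.9) = 1.7163

(-2.2103, 1.7163)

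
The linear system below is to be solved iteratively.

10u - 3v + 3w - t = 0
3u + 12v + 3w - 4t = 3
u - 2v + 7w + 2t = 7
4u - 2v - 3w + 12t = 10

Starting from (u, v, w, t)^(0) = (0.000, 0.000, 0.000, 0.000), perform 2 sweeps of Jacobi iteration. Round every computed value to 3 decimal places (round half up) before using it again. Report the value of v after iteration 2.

Iteration 1:
  u = (0 - (-3)·0.000 - (3)·0.000 - (-1)·0.000) / (10) = 0.000
  v = (3 - (3)·0.000 - (3)·0.000 - (-4)·0.000) / (12) = 0.250
  w = (7 - (1)·0.000 - (-2)·0.000 - (2)·0.000) / (7) = 1.000
  t = (10 - (4)·0.000 - (-2)·0.000 - (-3)·0.000) / (12) = 0.833
Iteration 2:
  u = (0 - (-3)·0.250 - (3)·1.000 - (-1)·0.833) / (10) = -0.142
  v = (3 - (3)·0.000 - (3)·1.000 - (-4)·0.833) / (12) = 0.278
  w = (7 - (1)·0.000 - (-2)·0.250 - (2)·0.833) / (7) = 0.833
  t = (10 - (4)·0.000 - (-2)·0.250 - (-3)·1.000) / (12) = 1.125

0.278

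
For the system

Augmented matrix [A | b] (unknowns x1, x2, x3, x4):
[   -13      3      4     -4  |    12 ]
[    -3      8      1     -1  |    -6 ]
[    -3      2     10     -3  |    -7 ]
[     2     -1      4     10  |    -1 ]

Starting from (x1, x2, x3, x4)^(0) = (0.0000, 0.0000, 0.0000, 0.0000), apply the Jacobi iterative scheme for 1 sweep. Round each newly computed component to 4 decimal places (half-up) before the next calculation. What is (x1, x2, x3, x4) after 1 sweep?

(-0.9231, -0.7500, -0.7000, -0.1000)

Iteration 1:
  x1 = (12 - (3)·0.0000 - (4)·0.0000 - (-4)·0.0000) / (-13) = -0.9231
  x2 = (-6 - (-3)·0.0000 - (1)·0.0000 - (-1)·0.0000) / (8) = -0.7500
  x3 = (-7 - (-3)·0.0000 - (2)·0.0000 - (-3)·0.0000) / (10) = -0.7000
  x4 = (-1 - (2)·0.0000 - (-1)·0.0000 - (4)·0.0000) / (10) = -0.1000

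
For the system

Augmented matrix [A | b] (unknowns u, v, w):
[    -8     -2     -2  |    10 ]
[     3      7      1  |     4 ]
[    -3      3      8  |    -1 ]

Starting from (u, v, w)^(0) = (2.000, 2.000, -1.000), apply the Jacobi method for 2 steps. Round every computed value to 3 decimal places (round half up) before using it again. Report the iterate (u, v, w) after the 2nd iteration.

Iteration 1:
  u = (10 - (-2)·2.000 - (-2)·-1.000) / (-8) = -1.500
  v = (4 - (3)·2.000 - (1)·-1.000) / (7) = -0.143
  w = (-1 - (-3)·2.000 - (3)·2.000) / (8) = -0.125
Iteration 2:
  u = (10 - (-2)·-0.143 - (-2)·-0.125) / (-8) = -1.183
  v = (4 - (3)·-1.500 - (1)·-0.125) / (7) = 1.232
  w = (-1 - (-3)·-1.500 - (3)·-0.143) / (8) = -0.634

(-1.183, 1.232, -0.634)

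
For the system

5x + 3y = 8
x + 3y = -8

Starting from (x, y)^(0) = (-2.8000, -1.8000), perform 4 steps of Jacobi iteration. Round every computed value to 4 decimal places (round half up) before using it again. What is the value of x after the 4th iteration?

Iteration 1:
  x = (8 - (3)·-1.8000) / (5) = 2.6800
  y = (-8 - (1)·-2.8000) / (3) = -1.7333
Iteration 2:
  x = (8 - (3)·-1.7333) / (5) = 2.6400
  y = (-8 - (1)·2.6800) / (3) = -3.5600
Iteration 3:
  x = (8 - (3)·-3.5600) / (5) = 3.7360
  y = (-8 - (1)·2.6400) / (3) = -3.5467
Iteration 4:
  x = (8 - (3)·-3.5467) / (5) = 3.7280
  y = (-8 - (1)·3.7360) / (3) = -3.9120

3.7280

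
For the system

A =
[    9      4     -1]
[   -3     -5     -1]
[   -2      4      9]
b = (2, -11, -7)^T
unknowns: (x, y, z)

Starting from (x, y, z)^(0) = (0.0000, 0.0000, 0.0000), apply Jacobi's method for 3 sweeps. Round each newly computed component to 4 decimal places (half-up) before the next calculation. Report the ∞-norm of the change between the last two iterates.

Iteration 1:
  x = (2 - (4)·0.0000 - (-1)·0.0000) / (9) = 0.2222
  y = (-11 - (-3)·0.0000 - (-1)·0.0000) / (-5) = 2.2000
  z = (-7 - (-2)·0.0000 - (4)·0.0000) / (9) = -0.7778
Iteration 2:
  x = (2 - (4)·2.2000 - (-1)·-0.7778) / (9) = -0.8420
  y = (-11 - (-3)·0.2222 - (-1)·-0.7778) / (-5) = 2.2222
  z = (-7 - (-2)·0.2222 - (4)·2.2000) / (9) = -1.7062
Iteration 3:
  x = (2 - (4)·2.2222 - (-1)·-1.7062) / (9) = -0.9550
  y = (-11 - (-3)·-0.8420 - (-1)·-1.7062) / (-5) = 3.0464
  z = (-7 - (-2)·-0.8420 - (4)·2.2222) / (9) = -1.9525
Change: (-0.1130, 0.8242, -0.2463) → max |·| = 0.8242

0.8242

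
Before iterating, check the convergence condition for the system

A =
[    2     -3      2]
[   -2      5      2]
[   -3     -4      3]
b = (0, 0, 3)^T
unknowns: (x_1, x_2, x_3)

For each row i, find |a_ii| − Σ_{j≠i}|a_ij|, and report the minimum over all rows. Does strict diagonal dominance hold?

-4

row 1: |2| − (3+2) = -3
row 2: |5| − (2+2) = 1
row 3: |3| − (3+4) = -4
minimum over rows = -4 → not strictly diagonally dominant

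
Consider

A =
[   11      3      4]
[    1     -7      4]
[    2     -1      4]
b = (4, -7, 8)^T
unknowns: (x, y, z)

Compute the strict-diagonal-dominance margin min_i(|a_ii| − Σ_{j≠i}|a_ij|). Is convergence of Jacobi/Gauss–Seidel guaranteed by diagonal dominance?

1

row 1: |11| − (3+4) = 4
row 2: |-7| − (1+4) = 2
row 3: |4| − (2+1) = 1
minimum over rows = 1 → strictly diagonally dominant (convergence guaranteed)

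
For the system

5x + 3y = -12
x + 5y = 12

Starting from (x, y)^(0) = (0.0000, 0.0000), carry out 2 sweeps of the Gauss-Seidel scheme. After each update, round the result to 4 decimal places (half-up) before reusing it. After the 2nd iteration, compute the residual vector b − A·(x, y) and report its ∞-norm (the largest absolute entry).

Iteration 1:
  x = (-12 - (3)·0.0000) / (5) = -2.4000
  y = (12 - (1)·-2.4000) / (5) = 2.8800
Iteration 2:
  x = (-12 - (3)·2.8800) / (5) = -4.1280
  y = (12 - (1)·-4.1280) / (5) = 3.2256
Residual b − A·x = (-1.0368, 0.0000); ∞-norm = 1.0368

1.0368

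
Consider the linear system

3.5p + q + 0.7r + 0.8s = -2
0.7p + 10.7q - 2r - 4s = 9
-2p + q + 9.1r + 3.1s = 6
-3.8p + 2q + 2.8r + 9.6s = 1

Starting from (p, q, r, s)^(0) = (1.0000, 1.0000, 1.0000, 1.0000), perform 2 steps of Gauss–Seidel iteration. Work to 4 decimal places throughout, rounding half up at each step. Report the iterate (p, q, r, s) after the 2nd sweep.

(-0.8158, 0.6176, 0.6429, -0.5349)

Iteration 1:
  p = (-2 - (1)·1.0000 - (0.7)·1.0000 - (0.8)·1.0000) / (3.5) = -1.2857
  q = (9 - (0.7)·-1.2857 - (-2)·1.0000 - (-4)·1.0000) / (10.7) = 1.4860
  r = (6 - (-2)·-1.2857 - (1)·1.4860 - (3.1)·1.0000) / (9.1) = -0.1272
  s = (1 - (-3.8)·-1.2857 - (2)·1.4860 - (2.8)·-0.1272) / (9.6) = -0.6772
Iteration 2:
  p = (-2 - (1)·1.4860 - (0.7)·-0.1272 - (0.8)·-0.6772) / (3.5) = -0.8158
  q = (9 - (0.7)·-0.8158 - (-2)·-0.1272 - (-4)·-0.6772) / (10.7) = 0.6176
  r = (6 - (-2)·-0.8158 - (1)·0.6176 - (3.1)·-0.6772) / (9.1) = 0.6429
  s = (1 - (-3.8)·-0.8158 - (2)·0.6176 - (2.8)·0.6429) / (9.6) = -0.5349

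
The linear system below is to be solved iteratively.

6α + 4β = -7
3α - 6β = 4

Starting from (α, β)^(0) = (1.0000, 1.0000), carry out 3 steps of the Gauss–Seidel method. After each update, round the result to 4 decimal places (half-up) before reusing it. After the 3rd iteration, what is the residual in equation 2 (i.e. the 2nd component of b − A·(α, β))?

-0.0002

Iteration 1:
  α = (-7 - (4)·1.0000) / (6) = -1.8333
  β = (4 - (3)·-1.8333) / (-6) = -1.5833
Iteration 2:
  α = (-7 - (4)·-1.5833) / (6) = -0.1111
  β = (4 - (3)·-0.1111) / (-6) = -0.7222
Iteration 3:
  α = (-7 - (4)·-0.7222) / (6) = -0.6852
  β = (4 - (3)·-0.6852) / (-6) = -1.0093
Residual b − A·x = (1.1484, -0.0002)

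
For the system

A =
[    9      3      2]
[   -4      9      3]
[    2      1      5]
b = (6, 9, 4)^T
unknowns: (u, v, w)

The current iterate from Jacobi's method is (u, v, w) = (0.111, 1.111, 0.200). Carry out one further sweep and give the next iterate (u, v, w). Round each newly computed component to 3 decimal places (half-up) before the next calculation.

One sweep:
  u = (6 - (3)·1.111 - (2)·0.200) / (9) = 0.252
  v = (9 - (-4)·0.111 - (3)·0.200) / (9) = 0.983
  w = (4 - (2)·0.111 - (1)·1.111) / (5) = 0.533

(0.252, 0.983, 0.533)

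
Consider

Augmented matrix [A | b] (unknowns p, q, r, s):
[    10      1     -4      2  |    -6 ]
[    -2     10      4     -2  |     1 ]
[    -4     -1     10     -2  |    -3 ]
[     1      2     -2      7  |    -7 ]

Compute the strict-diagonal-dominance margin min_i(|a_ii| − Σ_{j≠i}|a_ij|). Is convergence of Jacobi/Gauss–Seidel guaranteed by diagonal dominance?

row 1: |10| − (1+4+2) = 3
row 2: |10| − (2+4+2) = 2
row 3: |10| − (4+1+2) = 3
row 4: |7| − (1+2+2) = 2
minimum over rows = 2 → strictly diagonally dominant (convergence guaranteed)

2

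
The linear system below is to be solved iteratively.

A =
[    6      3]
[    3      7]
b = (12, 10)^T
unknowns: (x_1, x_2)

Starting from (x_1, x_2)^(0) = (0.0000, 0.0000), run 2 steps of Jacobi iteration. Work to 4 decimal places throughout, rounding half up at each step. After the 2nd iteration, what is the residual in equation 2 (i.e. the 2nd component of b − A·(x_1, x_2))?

Iteration 1:
  x_1 = (12 - (3)·0.0000) / (6) = 2.0000
  x_2 = (10 - (3)·0.0000) / (7) = 1.4286
Iteration 2:
  x_1 = (12 - (3)·1.4286) / (6) = 1.2857
  x_2 = (10 - (3)·2.0000) / (7) = 0.5714
Residual b − A·x = (2.5716, 2.1431)

2.1431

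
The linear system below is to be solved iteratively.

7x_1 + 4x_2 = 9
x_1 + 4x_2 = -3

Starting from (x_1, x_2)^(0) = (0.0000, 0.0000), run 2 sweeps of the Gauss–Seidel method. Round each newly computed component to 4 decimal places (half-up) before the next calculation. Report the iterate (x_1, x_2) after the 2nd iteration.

(1.8979, -1.2245)

Iteration 1:
  x_1 = (9 - (4)·0.0000) / (7) = 1.2857
  x_2 = (-3 - (1)·1.2857) / (4) = -1.0714
Iteration 2:
  x_1 = (9 - (4)·-1.0714) / (7) = 1.8979
  x_2 = (-3 - (1)·1.8979) / (4) = -1.2245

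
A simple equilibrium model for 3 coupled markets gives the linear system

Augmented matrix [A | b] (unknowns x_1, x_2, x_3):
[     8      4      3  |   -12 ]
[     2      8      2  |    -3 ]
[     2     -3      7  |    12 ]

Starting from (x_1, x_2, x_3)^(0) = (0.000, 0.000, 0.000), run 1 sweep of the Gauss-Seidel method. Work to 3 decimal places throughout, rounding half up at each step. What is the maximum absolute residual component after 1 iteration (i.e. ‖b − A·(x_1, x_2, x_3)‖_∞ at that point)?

Iteration 1:
  x_1 = (-12 - (4)·0.000 - (3)·0.000) / (8) = -1.500
  x_2 = (-3 - (2)·-1.500 - (2)·0.000) / (8) = 0.000
  x_3 = (12 - (2)·-1.500 - (-3)·0.000) / (7) = 2.143
Residual b − A·x = (-6.429, -4.286, -0.001); ∞-norm = 6.429

6.429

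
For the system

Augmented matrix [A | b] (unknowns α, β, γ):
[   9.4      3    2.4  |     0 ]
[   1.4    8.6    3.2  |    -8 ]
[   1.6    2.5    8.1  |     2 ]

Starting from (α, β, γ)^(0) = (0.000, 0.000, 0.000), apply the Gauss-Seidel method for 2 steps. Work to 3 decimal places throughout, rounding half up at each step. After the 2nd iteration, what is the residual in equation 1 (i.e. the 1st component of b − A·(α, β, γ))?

0.588

Iteration 1:
  α = (0 - (3)·0.000 - (2.4)·0.000) / (9.4) = 0.000
  β = (-8 - (1.4)·0.000 - (3.2)·0.000) / (8.6) = -0.930
  γ = (2 - (1.6)·0.000 - (2.5)·-0.930) / (8.1) = 0.534
Iteration 2:
  α = (0 - (3)·-0.930 - (2.4)·0.534) / (9.4) = 0.160
  β = (-8 - (1.4)·0.160 - (3.2)·0.534) / (8.6) = -1.155
  γ = (2 - (1.6)·0.160 - (2.5)·-1.155) / (8.1) = 0.572
Residual b − A·x = (0.588, -0.121, -0.002)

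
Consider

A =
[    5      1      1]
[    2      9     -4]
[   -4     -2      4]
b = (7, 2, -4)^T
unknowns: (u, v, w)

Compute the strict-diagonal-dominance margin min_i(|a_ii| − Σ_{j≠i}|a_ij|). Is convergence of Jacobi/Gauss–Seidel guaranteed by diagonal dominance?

row 1: |5| − (1+1) = 3
row 2: |9| − (2+4) = 3
row 3: |4| − (4+2) = -2
minimum over rows = -2 → not strictly diagonally dominant

-2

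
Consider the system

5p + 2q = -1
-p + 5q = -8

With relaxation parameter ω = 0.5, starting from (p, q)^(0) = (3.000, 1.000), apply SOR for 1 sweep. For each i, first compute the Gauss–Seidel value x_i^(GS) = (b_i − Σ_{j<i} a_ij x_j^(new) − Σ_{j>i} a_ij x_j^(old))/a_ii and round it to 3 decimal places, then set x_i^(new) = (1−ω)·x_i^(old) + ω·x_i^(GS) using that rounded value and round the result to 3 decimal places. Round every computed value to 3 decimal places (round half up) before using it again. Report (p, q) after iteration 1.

Iteration 1:
  p: GS value = (-1 - (2)·1.000) / (5) = -0.600;  p ← (1−ω)·3.000 + ω·-0.600 = 1.200
  q: GS value = (-8 - (-1)·1.200) / (5) = -1.360;  q ← (1−ω)·1.000 + ω·-1.360 = -0.180

(1.200, -0.180)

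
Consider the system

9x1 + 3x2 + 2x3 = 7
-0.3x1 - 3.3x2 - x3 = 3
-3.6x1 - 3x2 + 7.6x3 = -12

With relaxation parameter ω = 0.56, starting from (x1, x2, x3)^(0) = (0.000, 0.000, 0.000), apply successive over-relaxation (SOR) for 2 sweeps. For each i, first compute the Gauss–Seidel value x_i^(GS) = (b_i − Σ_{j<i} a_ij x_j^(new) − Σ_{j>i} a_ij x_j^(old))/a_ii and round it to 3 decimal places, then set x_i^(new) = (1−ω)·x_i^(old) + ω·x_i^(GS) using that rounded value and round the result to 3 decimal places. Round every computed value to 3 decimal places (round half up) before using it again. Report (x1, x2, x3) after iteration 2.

Iteration 1:
  x1: GS value = (7 - (3)·0.000 - (2)·0.000) / (9) = 0.778;  x1 ← (1−ω)·0.000 + ω·0.778 = 0.436
  x2: GS value = (3 - (-0.3)·0.436 - (-1)·0.000) / (-3.3) = -0.949;  x2 ← (1−ω)·0.000 + ω·-0.949 = -0.531
  x3: GS value = (-12 - (-3.6)·0.436 - (-3)·-0.531) / (7.6) = -1.582;  x3 ← (1−ω)·0.000 + ω·-1.582 = -0.886
Iteration 2:
  x1: GS value = (7 - (3)·-0.531 - (2)·-0.886) / (9) = 1.152;  x1 ← (1−ω)·0.436 + ω·1.152 = 0.837
  x2: GS value = (3 - (-0.3)·0.837 - (-1)·-0.886) / (-3.3) = -0.717;  x2 ← (1−ω)·-0.531 + ω·-0.717 = -0.635
  x3: GS value = (-12 - (-3.6)·0.837 - (-3)·-0.635) / (7.6) = -1.433;  x3 ← (1−ω)·-0.886 + ω·-1.433 = -1.192

(0.837, -0.635, -1.192)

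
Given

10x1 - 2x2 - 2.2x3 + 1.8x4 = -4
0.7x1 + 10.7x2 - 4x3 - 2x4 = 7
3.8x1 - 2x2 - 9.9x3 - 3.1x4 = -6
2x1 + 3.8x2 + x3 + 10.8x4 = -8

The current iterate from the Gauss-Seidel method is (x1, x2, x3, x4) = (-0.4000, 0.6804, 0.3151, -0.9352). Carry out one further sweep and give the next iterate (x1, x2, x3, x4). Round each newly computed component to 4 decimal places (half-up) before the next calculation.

One sweep:
  x1 = (-4 - (-2)·0.6804 - (-2.2)·0.3151 - (1.8)·-0.9352) / (10) = -0.0263
  x2 = (7 - (0.7)·-0.0263 - (-4)·0.3151 - (-2)·-0.9352) / (10.7) = 0.5989
  x3 = (-6 - (3.8)·-0.0263 - (-2)·0.5989 - (-3.1)·-0.9352) / (-9.9) = 0.7678
  x4 = (-8 - (2)·-0.0263 - (3.8)·0.5989 - (1)·0.7678) / (10.8) = -1.0177

(-0.0263, 0.5989, 0.7678, -1.0177)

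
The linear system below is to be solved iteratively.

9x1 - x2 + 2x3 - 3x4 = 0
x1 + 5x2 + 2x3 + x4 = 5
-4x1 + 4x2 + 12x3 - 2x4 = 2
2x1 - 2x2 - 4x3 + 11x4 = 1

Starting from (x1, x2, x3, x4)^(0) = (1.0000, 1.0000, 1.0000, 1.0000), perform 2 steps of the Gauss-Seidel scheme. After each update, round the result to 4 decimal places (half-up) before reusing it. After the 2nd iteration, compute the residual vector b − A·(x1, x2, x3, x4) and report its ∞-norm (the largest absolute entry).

1.1439

Iteration 1:
  x1 = (0 - (-1)·1.0000 - (2)·1.0000 - (-3)·1.0000) / (9) = 0.2222
  x2 = (5 - (1)·0.2222 - (2)·1.0000 - (1)·1.0000) / (5) = 0.3556
  x3 = (2 - (-4)·0.2222 - (4)·0.3556 - (-2)·1.0000) / (12) = 0.2889
  x4 = (1 - (2)·0.2222 - (-2)·0.3556 - (-4)·0.2889) / (11) = 0.2202
Iteration 2:
  x1 = (0 - (-1)·0.3556 - (2)·0.2889 - (-3)·0.2202) / (9) = 0.0487
  x2 = (5 - (1)·0.0487 - (2)·0.2889 - (1)·0.2202) / (5) = 0.8307
  x3 = (2 - (-4)·0.0487 - (4)·0.8307 - (-2)·0.2202) / (12) = -0.0573
  x4 = (1 - (2)·0.0487 - (-2)·0.8307 - (-4)·-0.0573) / (11) = 0.2123
Residual b − A·x = (1.1439, 0.7001, -0.0158, -0.0005); ∞-norm = 1.1439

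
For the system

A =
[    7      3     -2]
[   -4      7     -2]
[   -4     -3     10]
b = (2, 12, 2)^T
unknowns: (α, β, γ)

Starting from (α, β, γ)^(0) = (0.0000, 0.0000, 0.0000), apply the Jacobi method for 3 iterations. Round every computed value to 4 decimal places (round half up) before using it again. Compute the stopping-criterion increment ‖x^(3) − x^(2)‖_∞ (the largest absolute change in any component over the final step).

Iteration 1:
  α = (2 - (3)·0.0000 - (-2)·0.0000) / (7) = 0.2857
  β = (12 - (-4)·0.0000 - (-2)·0.0000) / (7) = 1.7143
  γ = (2 - (-4)·0.0000 - (-3)·0.0000) / (10) = 0.2000
Iteration 2:
  α = (2 - (3)·1.7143 - (-2)·0.2000) / (7) = -0.3918
  β = (12 - (-4)·0.2857 - (-2)·0.2000) / (7) = 1.9347
  γ = (2 - (-4)·0.2857 - (-3)·1.7143) / (10) = 0.8286
Iteration 3:
  α = (2 - (3)·1.9347 - (-2)·0.8286) / (7) = -0.3067
  β = (12 - (-4)·-0.3918 - (-2)·0.8286) / (7) = 1.7271
  γ = (2 - (-4)·-0.3918 - (-3)·1.9347) / (10) = 0.6237
Change: (0.0851, -0.2076, -0.2049) → max |·| = 0.2076

0.2076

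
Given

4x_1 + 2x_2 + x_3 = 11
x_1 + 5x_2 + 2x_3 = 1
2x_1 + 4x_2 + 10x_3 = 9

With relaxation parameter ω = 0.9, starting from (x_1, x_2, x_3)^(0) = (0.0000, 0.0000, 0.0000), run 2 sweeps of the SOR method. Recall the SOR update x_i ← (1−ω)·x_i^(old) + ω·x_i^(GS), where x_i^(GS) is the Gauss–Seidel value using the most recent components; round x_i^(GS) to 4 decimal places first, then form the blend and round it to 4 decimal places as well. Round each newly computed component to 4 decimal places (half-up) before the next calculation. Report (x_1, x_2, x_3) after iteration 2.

Iteration 1:
  x_1: GS value = (11 - (2)·0.0000 - (1)·0.0000) / (4) = 2.7500;  x_1 ← (1−ω)·0.0000 + ω·2.7500 = 2.4750
  x_2: GS value = (1 - (1)·2.4750 - (2)·0.0000) / (5) = -0.2950;  x_2 ← (1−ω)·0.0000 + ω·-0.2950 = -0.2655
  x_3: GS value = (9 - (2)·2.4750 - (4)·-0.2655) / (10) = 0.5112;  x_3 ← (1−ω)·0.0000 + ω·0.5112 = 0.4601
Iteration 2:
  x_1: GS value = (11 - (2)·-0.2655 - (1)·0.4601) / (4) = 2.7677;  x_1 ← (1−ω)·2.4750 + ω·2.7677 = 2.7384
  x_2: GS value = (1 - (1)·2.7384 - (2)·0.4601) / (5) = -0.5317;  x_2 ← (1−ω)·-0.2655 + ω·-0.5317 = -0.5051
  x_3: GS value = (9 - (2)·2.7384 - (4)·-0.5051) / (10) = 0.5544;  x_3 ← (1−ω)·0.4601 + ω·0.5544 = 0.5450

(2.7384, -0.5051, 0.5450)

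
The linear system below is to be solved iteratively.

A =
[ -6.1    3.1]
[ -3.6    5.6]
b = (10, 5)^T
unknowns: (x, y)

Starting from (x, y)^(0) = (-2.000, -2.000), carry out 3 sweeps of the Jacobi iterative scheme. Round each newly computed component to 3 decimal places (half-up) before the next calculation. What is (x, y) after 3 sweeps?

Iteration 1:
  x = (10 - (3.1)·-2.000) / (-6.1) = -2.656
  y = (5 - (-3.6)·-2.000) / (5.6) = -0.393
Iteration 2:
  x = (10 - (3.1)·-0.393) / (-6.1) = -1.839
  y = (5 - (-3.6)·-2.656) / (5.6) = -0.815
Iteration 3:
  x = (10 - (3.1)·-0.815) / (-6.1) = -2.054
  y = (5 - (-3.6)·-1.839) / (5.6) = -0.289

(-2.054, -0.289)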